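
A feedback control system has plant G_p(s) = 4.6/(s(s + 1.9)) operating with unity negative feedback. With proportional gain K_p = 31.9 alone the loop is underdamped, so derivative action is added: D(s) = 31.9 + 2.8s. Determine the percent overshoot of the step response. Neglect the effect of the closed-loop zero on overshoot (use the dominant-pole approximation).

8.9%

Forward path: (31.9 + 2.8s)·4.6/(s(s+1.9)). The closed-loop characteristic equation is s² + (1.9 + 4.6·2.8)s + 4.6·31.9 = 0.
That is s² + 14.78s + 146.7 = 0, so ω_n = 12.11 rad/s and ζ = 14.78/(2·12.11) = 0.6101.
%OS = 100·exp(−πζ/√(1−ζ²)) = 8.9%.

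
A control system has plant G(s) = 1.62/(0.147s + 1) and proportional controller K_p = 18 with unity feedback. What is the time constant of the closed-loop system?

τ = 0.00487 s

Closed loop: T(s) = K_p·G/(1+K_p·G) = 29.16/(0.147s + 1 + 29.16), with pole at s = −(1 + 29.16)/0.147 = −205.2.
Closed-loop time constant τ = 1/205.2 = 0.00487 s.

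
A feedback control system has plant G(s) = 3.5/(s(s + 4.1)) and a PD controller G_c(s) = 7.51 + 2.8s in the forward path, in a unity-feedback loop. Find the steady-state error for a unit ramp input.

The loop has one pole at the origin (type 1). Velocity error constant K_v = lim_{s→0} s·G_c(s)G(s) = 7.51·3.5/4.1 = 6.411.
Steady-state error to a unit ramp: e_ss = 1/K_v = 0.156.

0.156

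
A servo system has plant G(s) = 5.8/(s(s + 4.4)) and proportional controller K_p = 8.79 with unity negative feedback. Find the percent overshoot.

Closed-loop characteristic equation: s² + 4.4s + 50.98 = 0, so ω_n = 7.14 rad/s and ζ = 4.4/(2·7.14) = 0.3081.
%OS = 100·exp(−πζ/√(1−ζ²)) = 100·exp(−π·0.3081/√0.9051) = 36.2%.

36.2%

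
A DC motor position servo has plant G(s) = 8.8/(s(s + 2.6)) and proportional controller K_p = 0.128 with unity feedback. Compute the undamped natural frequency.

ω_n = 1.06 rad/s

The closed-loop denominator is s(s+2.6) + 0.128·8.8 = s² + 2.6s + 1.126.
So ω_n² = 1.126 ⇒ ω_n = 1.061 rad/s, and ζ = 2.6/(2ω_n) = 1.22.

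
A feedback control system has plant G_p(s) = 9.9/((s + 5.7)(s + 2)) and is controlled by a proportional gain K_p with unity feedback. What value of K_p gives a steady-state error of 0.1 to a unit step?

K_p = 10.4

For a type-0 loop with proportional control, e_ss = 1/(1 + K_p·G_p(0)).
G_p(0) = 0.8684. Require 1/(1 + K_p·0.8684) = 0.1, so 1 + 0.8684·K_p = 10.
K_p = (10 − 1)/0.8684 = 10.4.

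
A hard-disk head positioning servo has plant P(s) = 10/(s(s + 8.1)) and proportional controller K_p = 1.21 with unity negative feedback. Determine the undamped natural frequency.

With unity feedback the closed-loop characteristic equation is s² + 8.1s + 1.21·10 = s² + 8.1s + 12.1 = 0.
Matching s² + 2ζω_n s + ω_n²: ω_n = √12.1 = 3.479 rad/s and 2ζω_n = 8.1, so ζ = 8.1/(2·3.479) = 1.16.

ω_n = 3.48 rad/s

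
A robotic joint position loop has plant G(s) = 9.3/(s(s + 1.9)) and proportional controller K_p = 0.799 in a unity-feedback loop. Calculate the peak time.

From 1 + K_pG(s) = 0: s² + 1.9s + 7.431 = 0 ⇒ ω_n = 2.726, ζ = 0.3485.
Damped frequency ω_d = ω_n√(1−ζ²) = 2.555 rad/s, so peak time T_p = π/ω_d = 1.23 s.

T_p = 1.23 s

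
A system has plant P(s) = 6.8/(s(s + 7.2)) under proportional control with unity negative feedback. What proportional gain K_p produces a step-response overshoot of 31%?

K_p = 15.6

From %OS = 100·exp(−πζ/√(1−ζ²)) = 31%, ζ = −ln(0.31)/√(π²+ln²(0.31)) = 0.3493.
Characteristic equation s² + 7.2s + 6.8K_p = 0 gives ζ = 7.2/(2√(6.8K_p)).
Setting ζ = 0.3493: √(6.8K_p) = 7.2/(2·0.3493) = 10.31, so K_p = 106.2/6.8 = 15.6.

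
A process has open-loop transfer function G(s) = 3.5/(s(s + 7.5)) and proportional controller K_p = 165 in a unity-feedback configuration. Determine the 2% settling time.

Closed-loop characteristic equation: s² + 7.5s + 577.5 = 0, so ω_n = 24.03 rad/s and ζ = 7.5/(2·24.03) = 0.156.
2% settling time T_s ≈ 4/(ζω_n) = 4/3.75 = 1.07 s.

T_s ≈ 1.07 s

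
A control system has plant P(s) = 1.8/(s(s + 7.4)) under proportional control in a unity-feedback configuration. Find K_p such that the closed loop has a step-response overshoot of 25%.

From %OS = 100·exp(−πζ/√(1−ζ²)) = 25%, ζ = −ln(0.25)/√(π²+ln²(0.25)) = 0.4037.
Characteristic equation s² + 7.4s + 1.8K_p = 0 gives ζ = 7.4/(2√(1.8K_p)).
Setting ζ = 0.4037: √(1.8K_p) = 7.4/(2·0.4037) = 9.165, so K_p = 84/1.8 = 46.7.

K_p = 46.7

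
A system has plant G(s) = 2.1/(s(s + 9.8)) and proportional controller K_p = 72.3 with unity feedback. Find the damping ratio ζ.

ζ = 0.398

The closed-loop denominator is s(s+9.8) + 72.3·2.1 = s² + 9.8s + 151.8.
So ω_n² = 151.8 ⇒ ω_n = 12.32 rad/s, and ζ = 9.8/(2ω_n) = 0.398.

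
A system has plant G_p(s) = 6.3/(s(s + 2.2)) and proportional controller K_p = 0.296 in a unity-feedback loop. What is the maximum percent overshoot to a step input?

The closed-loop denominator s² + 2.2s + 1.865 gives ω_n = √1.865 = 1.366 and ζ = 2.2/(2ω_n) = 0.8055.
%OS = 100·exp(−πζ/√(1−ζ²)) = 100·exp(−π·0.8055/√0.3511) = 1.4%.

1.4%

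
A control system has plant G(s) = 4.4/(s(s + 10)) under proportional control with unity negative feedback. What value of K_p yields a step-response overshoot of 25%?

From %OS = 100·exp(−πζ/√(1−ζ²)) = 25%, ζ = −ln(0.25)/√(π²+ln²(0.25)) = 0.4037.
Characteristic equation s² + 10s + 4.4K_p = 0 gives ζ = 10/(2√(4.4K_p)).
Setting ζ = 0.4037: √(4.4K_p) = 10/(2·0.4037) = 12.39, so K_p = 153.4/4.4 = 34.9.

K_p = 34.9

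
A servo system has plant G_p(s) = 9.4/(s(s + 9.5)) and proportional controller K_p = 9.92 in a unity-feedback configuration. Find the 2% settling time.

From 1 + K_pG_p(s) = 0: s² + 9.5s + 93.25 = 0 ⇒ ω_n = 9.657, ζ = 0.4919.
2% settling time T_s ≈ 4/(ζω_n) = 4/4.75 = 0.842 s.

T_s ≈ 0.842 s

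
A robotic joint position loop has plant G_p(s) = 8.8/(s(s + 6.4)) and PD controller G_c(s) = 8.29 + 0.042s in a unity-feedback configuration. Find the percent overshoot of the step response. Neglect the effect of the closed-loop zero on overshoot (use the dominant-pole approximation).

Forward path: (8.29 + 0.042s)·8.8/(s(s+6.4)). The closed-loop characteristic equation is s² + (6.4 + 8.8·0.042)s + 8.8·8.29 = 0.
That is s² + 6.77s + 72.95 = 0, so ω_n = 8.541 rad/s and ζ = 6.77/(2·8.541) = 0.3963.
%OS = 100·exp(−πζ/√(1−ζ²)) = 25.8%.

25.8%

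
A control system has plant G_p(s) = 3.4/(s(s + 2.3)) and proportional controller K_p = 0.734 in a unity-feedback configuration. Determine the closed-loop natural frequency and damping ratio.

ω_n = 1.58 rad/s, ζ = 0.728

With unity feedback the closed-loop characteristic equation is s² + 2.3s + 0.734·3.4 = s² + 2.3s + 2.496 = 0.
Matching s² + 2ζω_n s + ω_n²: ω_n = √2.496 = 1.58 rad/s and 2ζω_n = 2.3, so ζ = 2.3/(2·1.58) = 0.728.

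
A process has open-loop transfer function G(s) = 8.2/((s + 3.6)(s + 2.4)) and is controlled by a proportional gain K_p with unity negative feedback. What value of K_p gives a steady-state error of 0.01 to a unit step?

Steady-state error for a unit step on this type-0 loop is 1/(1 + K_p·G(0)).
G(0) = 0.9491. Require 1/(1 + K_p·0.9491) = 0.01, so 1 + 0.9491·K_p = 100.
K_p = (100 − 1)/0.9491 = 104.

K_p = 104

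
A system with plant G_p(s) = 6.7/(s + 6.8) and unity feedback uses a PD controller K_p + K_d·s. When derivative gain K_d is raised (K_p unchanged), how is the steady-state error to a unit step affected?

K_d affects only the transient (the s-coefficient); the DC loop gain, and hence e_ss, depends only on K_p.

unchanged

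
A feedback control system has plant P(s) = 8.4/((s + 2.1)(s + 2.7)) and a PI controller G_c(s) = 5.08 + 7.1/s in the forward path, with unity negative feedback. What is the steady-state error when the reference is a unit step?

The open loop G_c(s)P(s) has a pole at the origin (type 1), so the static position error constant is infinite and e_ss = 1/(1+∞) = 0.

0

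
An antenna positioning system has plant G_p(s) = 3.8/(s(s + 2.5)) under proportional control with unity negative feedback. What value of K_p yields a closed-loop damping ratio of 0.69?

K_p = 0.864

Closed-loop characteristic equation: s² + 2.5s + K_p·3.8 = 0.
So ω_n = √(3.8K_p) and 2ζω_n = 2.5, giving ζ = 2.5/(2√(3.8K_p)).
Setting ζ = 0.69: √(3.8K_p) = 2.5/(2·0.69) = 1.812, so K_p = 3.282/3.8 = 0.864.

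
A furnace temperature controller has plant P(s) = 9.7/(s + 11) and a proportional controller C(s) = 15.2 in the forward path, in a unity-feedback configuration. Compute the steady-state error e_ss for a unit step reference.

0.0694

The loop is type 0. Static position error constant K_pos = C(0)·P(0) = 15.2·0.8818 = 13.4.
Steady-state error to a unit step: e_ss = 1/(1+K_pos) = 1/14.4 = 0.0694.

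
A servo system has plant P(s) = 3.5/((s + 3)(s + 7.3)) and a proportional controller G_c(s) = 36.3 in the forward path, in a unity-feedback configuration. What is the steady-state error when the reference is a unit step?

The loop is type 0. Static position error constant K_pos = G_c(0)·P(0) = 36.3·0.1598 = 5.801.
Steady-state error to a unit step: e_ss = 1/(1+K_pos) = 1/6.801 = 0.147.

0.147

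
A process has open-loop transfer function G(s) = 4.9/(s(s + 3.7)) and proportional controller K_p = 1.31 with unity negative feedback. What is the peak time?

T_p = 1.81 s

The closed-loop denominator s² + 3.7s + 6.419 gives ω_n = √6.419 = 2.534 and ζ = 3.7/(2ω_n) = 0.7302.
Damped frequency ω_d = ω_n√(1−ζ²) = 1.731 rad/s, so peak time T_p = π/ω_d = 1.81 s.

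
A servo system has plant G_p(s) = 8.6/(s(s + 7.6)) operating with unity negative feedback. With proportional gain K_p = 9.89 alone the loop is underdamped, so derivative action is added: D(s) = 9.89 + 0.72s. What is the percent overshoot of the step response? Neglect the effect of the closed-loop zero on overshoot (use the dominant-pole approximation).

Forward path: (9.89 + 0.72s)·8.6/(s(s+7.6)). The closed-loop characteristic equation is s² + (7.6 + 8.6·0.72)s + 8.6·9.89 = 0.
That is s² + 13.79s + 85.05 = 0, so ω_n = 9.222 rad/s and ζ = 13.79/(2·9.222) = 0.7477.
%OS = 100·exp(−πζ/√(1−ζ²)) = 2.91%.

2.91%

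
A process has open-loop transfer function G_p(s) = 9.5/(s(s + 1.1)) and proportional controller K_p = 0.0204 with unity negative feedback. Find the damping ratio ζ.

ζ = 1.25

With unity feedback the closed-loop characteristic equation is s² + 1.1s + 0.0204·9.5 = s² + 1.1s + 0.1938 = 0.
So ω_n² = 0.1938 ⇒ ω_n = 0.4402 rad/s, and ζ = 1.1/(2ω_n) = 1.25.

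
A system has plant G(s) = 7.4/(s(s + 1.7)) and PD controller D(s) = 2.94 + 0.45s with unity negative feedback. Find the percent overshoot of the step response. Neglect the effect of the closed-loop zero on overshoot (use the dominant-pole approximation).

13.4%

Forward path: (2.94 + 0.45s)·7.4/(s(s+1.7)). The closed-loop characteristic equation is s² + (1.7 + 7.4·0.45)s + 7.4·2.94 = 0.
That is s² + 5.03s + 21.76 = 0, so ω_n = 4.664 rad/s and ζ = 5.03/(2·4.664) = 0.5392.
%OS = 100·exp(−πζ/√(1−ζ²)) = 13.4%.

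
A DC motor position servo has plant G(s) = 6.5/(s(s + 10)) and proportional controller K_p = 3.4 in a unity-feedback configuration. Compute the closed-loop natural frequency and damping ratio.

1 + K_p·G(s) = 0 gives s² + 10s + 22.1 = 0.
Matching s² + 2ζω_n s + ω_n²: ω_n = √22.1 = 4.701 rad/s and 2ζω_n = 10, so ζ = 10/(2·4.701) = 1.06.

ω_n = 4.7 rad/s, ζ = 1.06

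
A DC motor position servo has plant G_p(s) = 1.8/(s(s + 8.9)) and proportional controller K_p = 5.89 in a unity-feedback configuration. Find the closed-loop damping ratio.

With unity feedback the closed-loop characteristic equation is s² + 8.9s + 5.89·1.8 = s² + 8.9s + 10.6 = 0.
So ω_n² = 10.6 ⇒ ω_n = 3.256 rad/s, and ζ = 8.9/(2ω_n) = 1.37.

ζ = 1.37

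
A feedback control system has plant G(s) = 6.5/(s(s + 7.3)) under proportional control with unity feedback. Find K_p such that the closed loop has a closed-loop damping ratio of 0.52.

Closed-loop characteristic equation: s² + 7.3s + K_p·6.5 = 0.
So ω_n = √(6.5K_p) and 2ζω_n = 7.3, giving ζ = 7.3/(2√(6.5K_p)).
Setting ζ = 0.52: √(6.5K_p) = 7.3/(2·0.52) = 7.019, so K_p = 49.27/6.5 = 7.58.

K_p = 7.58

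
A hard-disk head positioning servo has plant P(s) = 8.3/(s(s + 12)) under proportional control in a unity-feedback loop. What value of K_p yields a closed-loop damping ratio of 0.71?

Closed-loop characteristic equation: s² + 12s + K_p·8.3 = 0.
So ω_n = √(8.3K_p) and 2ζω_n = 12, giving ζ = 12/(2√(8.3K_p)).
Setting ζ = 0.71: √(8.3K_p) = 12/(2·0.71) = 8.451, so K_p = 71.41/8.3 = 8.6.

K_p = 8.6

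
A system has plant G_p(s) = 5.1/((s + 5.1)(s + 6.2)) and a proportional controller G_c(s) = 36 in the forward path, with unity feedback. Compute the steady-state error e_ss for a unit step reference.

0.147

The loop is type 0. Static position error constant K_pos = G_c(0)·G_p(0) = 36·0.1613 = 5.806.
Steady-state error to a unit step: e_ss = 1/(1+K_pos) = 1/6.806 = 0.147.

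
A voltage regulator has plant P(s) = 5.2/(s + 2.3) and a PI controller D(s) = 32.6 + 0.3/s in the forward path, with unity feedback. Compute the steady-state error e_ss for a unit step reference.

The open loop D(s)P(s) has a pole at the origin (type 1), so the static position error constant is infinite and e_ss = 1/(1+∞) = 0.

0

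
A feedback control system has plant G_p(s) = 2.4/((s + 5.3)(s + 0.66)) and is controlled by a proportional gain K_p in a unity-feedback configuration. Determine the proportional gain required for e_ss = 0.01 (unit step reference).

The loop is type 0, so e_ss(step) = 1/(1 + K_pos) with K_pos = K_p·G_p(0).
G_p(0) = 0.6861. Require 1/(1 + K_p·0.6861) = 0.01, so 1 + 0.6861·K_p = 100.
K_p = (100 − 1)/0.6861 = 144.

K_p = 144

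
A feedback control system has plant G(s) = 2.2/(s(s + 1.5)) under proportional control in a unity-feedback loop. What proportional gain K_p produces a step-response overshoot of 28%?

K_p = 1.81

From %OS = 100·exp(−πζ/√(1−ζ²)) = 28%, ζ = −ln(0.28)/√(π²+ln²(0.28)) = 0.3755.
Characteristic equation s² + 1.5s + 2.2K_p = 0 gives ζ = 1.5/(2√(2.2K_p)).
Setting ζ = 0.3755: √(2.2K_p) = 1.5/(2·0.3755) = 1.997, so K_p = 3.989/2.2 = 1.81.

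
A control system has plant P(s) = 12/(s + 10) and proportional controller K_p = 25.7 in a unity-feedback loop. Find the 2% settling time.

Closed-loop transfer function: T(s) = K_p·P(s)/(1 + K_p·P(s)) = 308.4/(s + 10 + 308.4) = 308.4/(s + 318.4).
Time constant τ = 1/318.4 = 0.003141 s, so the 2% settling time is about 4τ = 0.0126 s.

T_s ≈ 0.0126 s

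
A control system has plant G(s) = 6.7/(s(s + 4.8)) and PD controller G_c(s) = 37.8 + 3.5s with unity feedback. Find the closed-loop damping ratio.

ζ = 0.888

Forward path: (37.8 + 3.5s)·6.7/(s(s+4.8)). The closed-loop characteristic equation is s² + (4.8 + 6.7·3.5)s + 6.7·37.8 = 0.
That is s² + 28.25s + 253.3 = 0, so ω_n = 15.91 rad/s and ζ = 28.25/(2·15.91) = 0.8876.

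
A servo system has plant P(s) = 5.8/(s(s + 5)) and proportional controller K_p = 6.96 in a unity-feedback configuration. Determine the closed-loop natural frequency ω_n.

ω_n = 6.35 rad/s

1 + K_p·P(s) = 0 gives s² + 5s + 40.37 = 0.
Matching s² + 2ζω_n s + ω_n²: ω_n = √40.37 = 6.354 rad/s and 2ζω_n = 5, so ζ = 5/(2·6.354) = 0.393.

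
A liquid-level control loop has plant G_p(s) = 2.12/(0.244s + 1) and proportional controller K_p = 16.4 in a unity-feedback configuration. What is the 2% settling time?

T_s ≈ 0.0273 s

Closed loop: T(s) = K_p·G_p/(1+K_p·G_p) = 34.77/(0.244s + 1 + 34.77), with pole at s = −(1 + 34.77)/0.244 = −146.6.
τ = 1/146.6 = 0.006822 s, so 2% settling time ≈ 4τ = 0.0273 s.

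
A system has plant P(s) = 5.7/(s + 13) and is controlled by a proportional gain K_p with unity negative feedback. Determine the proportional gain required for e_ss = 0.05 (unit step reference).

Steady-state error for a unit step on this type-0 loop is 1/(1 + K_p·P(0)).
P(0) = 0.4385. Require 1/(1 + K_p·0.4385) = 0.05, so 1 + 0.4385·K_p = 20.
K_p = (20 − 1)/0.4385 = 43.3.

K_p = 43.3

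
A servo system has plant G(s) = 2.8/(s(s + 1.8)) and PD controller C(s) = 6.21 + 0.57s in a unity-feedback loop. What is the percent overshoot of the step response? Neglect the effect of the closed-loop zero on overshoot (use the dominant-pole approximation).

24.6%

Forward path: (6.21 + 0.57s)·2.8/(s(s+1.8)). The closed-loop characteristic equation is s² + (1.8 + 2.8·0.57)s + 2.8·6.21 = 0.
That is s² + 3.396s + 17.39 = 0, so ω_n = 4.17 rad/s and ζ = 3.396/(2·4.17) = 0.4072.
%OS = 100·exp(−πζ/√(1−ζ²)) = 24.6%.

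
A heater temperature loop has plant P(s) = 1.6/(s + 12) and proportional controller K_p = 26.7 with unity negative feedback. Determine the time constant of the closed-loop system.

Closed-loop transfer function: T(s) = K_p·P(s)/(1 + K_p·P(s)) = 42.72/(s + 12 + 42.72) = 42.72/(s + 54.72).
Time constant τ = 1/54.72 = 0.0183 s.

τ = 0.0183 s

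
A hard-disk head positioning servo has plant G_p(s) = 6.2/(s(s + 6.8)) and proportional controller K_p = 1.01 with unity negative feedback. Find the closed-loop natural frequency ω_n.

The closed-loop denominator is s(s+6.8) + 1.01·6.2 = s² + 6.8s + 6.262.
So ω_n² = 6.262 ⇒ ω_n = 2.502 rad/s, and ζ = 6.8/(2ω_n) = 1.36.

ω_n = 2.5 rad/s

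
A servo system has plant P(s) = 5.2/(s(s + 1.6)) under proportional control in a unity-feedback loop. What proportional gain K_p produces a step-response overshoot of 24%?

From %OS = 100·exp(−πζ/√(1−ζ²)) = 24%, ζ = −ln(0.24)/√(π²+ln²(0.24)) = 0.4136.
Characteristic equation s² + 1.6s + 5.2K_p = 0 gives ζ = 1.6/(2√(5.2K_p)).
Setting ζ = 0.4136: √(5.2K_p) = 1.6/(2·0.4136) = 1.934, so K_p = 3.741/5.2 = 0.72.

K_p = 0.72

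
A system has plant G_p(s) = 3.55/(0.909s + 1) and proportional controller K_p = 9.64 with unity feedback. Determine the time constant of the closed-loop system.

τ = 0.0258 s

Closed loop: T(s) = K_p·G_p/(1+K_p·G_p) = 34.22/(0.909s + 1 + 34.22), with pole at s = −(1 + 34.22)/0.909 = −38.75.
Closed-loop time constant τ = 1/38.75 = 0.0258 s.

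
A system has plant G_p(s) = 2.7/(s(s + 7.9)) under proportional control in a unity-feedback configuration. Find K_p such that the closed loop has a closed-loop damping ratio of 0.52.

K_p = 21.4

Closed-loop characteristic equation: s² + 7.9s + K_p·2.7 = 0.
So ω_n = √(2.7K_p) and 2ζω_n = 7.9, giving ζ = 7.9/(2√(2.7K_p)).
Setting ζ = 0.52: √(2.7K_p) = 7.9/(2·0.52) = 7.596, so K_p = 57.7/2.7 = 21.4.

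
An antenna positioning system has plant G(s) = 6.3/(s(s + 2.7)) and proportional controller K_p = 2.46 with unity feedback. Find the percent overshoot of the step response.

Closed-loop characteristic equation: s² + 2.7s + 15.5 = 0, so ω_n = 3.937 rad/s and ζ = 2.7/(2·3.937) = 0.3429.
%OS = 100·exp(−πζ/√(1−ζ²)) = 100·exp(−π·0.3429/√0.8824) = 31.8%.

31.8%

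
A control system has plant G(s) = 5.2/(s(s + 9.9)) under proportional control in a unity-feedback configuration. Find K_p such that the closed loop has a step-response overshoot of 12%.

K_p = 15.1

From %OS = 100·exp(−πζ/√(1−ζ²)) = 12%, ζ = −ln(0.12)/√(π²+ln²(0.12)) = 0.5594.
Characteristic equation s² + 9.9s + 5.2K_p = 0 gives ζ = 9.9/(2√(5.2K_p)).
Setting ζ = 0.5594: √(5.2K_p) = 9.9/(2·0.5594) = 8.849, so K_p = 78.3/5.2 = 15.1.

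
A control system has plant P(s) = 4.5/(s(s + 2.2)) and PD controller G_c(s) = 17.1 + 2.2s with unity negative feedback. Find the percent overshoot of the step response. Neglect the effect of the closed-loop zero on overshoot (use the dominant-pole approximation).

Forward path: (17.1 + 2.2s)·4.5/(s(s+2.2)). The closed-loop characteristic equation is s² + (2.2 + 4.5·2.2)s + 4.5·17.1 = 0.
That is s² + 12.1s + 76.95 = 0, so ω_n = 8.772 rad/s and ζ = 12.1/(2·8.772) = 0.6897.
%OS = 100·exp(−πζ/√(1−ζ²)) = 5.02%.

5.02%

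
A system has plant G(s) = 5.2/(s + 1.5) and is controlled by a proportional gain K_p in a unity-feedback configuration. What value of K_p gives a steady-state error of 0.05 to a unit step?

K_p = 5.48

Steady-state error for a unit step on this type-0 loop is 1/(1 + K_p·G(0)).
G(0) = 3.467. Require 1/(1 + K_p·3.467) = 0.05, so 1 + 3.467·K_p = 20.
K_p = (20 − 1)/3.467 = 5.48.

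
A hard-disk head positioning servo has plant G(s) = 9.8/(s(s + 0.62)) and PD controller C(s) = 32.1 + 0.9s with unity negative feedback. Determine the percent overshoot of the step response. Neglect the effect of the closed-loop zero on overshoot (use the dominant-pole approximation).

Forward path: (32.1 + 0.9s)·9.8/(s(s+0.62)). The closed-loop characteristic equation is s² + (0.62 + 9.8·0.9)s + 9.8·32.1 = 0.
That is s² + 9.44s + 314.6 = 0, so ω_n = 17.74 rad/s and ζ = 9.44/(2·17.74) = 0.2661.
%OS = 100·exp(−πζ/√(1−ζ²)) = 42%.

42%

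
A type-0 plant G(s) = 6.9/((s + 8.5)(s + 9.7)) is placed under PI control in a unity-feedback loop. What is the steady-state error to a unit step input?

The PI controller's integrator makes the forward path type 1, so e_ss to a step is zero.

0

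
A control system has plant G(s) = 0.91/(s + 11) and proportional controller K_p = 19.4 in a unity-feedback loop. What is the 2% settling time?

T_s ≈ 0.14 s

Closed-loop transfer function: T(s) = K_p·G(s)/(1 + K_p·G(s)) = 17.65/(s + 11 + 17.65) = 17.65/(s + 28.65).
Time constant τ = 1/28.65 = 0.0349 s, so the 2% settling time is about 4τ = 0.14 s.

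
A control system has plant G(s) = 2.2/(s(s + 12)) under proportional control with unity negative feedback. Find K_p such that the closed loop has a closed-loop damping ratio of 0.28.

Closed-loop characteristic equation: s² + 12s + K_p·2.2 = 0.
So ω_n = √(2.2K_p) and 2ζω_n = 12, giving ζ = 12/(2√(2.2K_p)).
Setting ζ = 0.28: √(2.2K_p) = 12/(2·0.28) = 21.43, so K_p = 459.2/2.2 = 209.

K_p = 209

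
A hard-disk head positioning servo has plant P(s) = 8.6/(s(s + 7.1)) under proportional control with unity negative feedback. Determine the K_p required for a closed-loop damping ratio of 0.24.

Closed-loop characteristic equation: s² + 7.1s + K_p·8.6 = 0.
So ω_n = √(8.6K_p) and 2ζω_n = 7.1, giving ζ = 7.1/(2√(8.6K_p)).
Setting ζ = 0.24: √(8.6K_p) = 7.1/(2·0.24) = 14.79, so K_p = 218.8/8.6 = 25.4.

K_p = 25.4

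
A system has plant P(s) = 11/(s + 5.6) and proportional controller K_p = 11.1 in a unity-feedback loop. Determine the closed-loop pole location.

Closed-loop transfer function: T(s) = K_p·P(s)/(1 + K_p·P(s)) = 122.1/(s + 5.6 + 122.1) = 122.1/(s + 127.7).
The closed-loop pole is at s = −127.7.

s = -127.7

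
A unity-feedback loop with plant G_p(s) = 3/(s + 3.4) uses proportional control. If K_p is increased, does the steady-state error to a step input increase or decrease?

The position error constant K_pos = K_p·G_p(0) grows with K_p, and e_ss = 1/(1+K_pos) falls.

decrease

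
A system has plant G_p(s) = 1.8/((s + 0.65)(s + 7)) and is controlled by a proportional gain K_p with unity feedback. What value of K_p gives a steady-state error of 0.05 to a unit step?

Steady-state error for a unit step on this type-0 loop is 1/(1 + K_p·G_p(0)).
G_p(0) = 0.3956. Require 1/(1 + K_p·0.3956) = 0.05, so 1 + 0.3956·K_p = 20.
K_p = (20 − 1)/0.3956 = 48.

K_p = 48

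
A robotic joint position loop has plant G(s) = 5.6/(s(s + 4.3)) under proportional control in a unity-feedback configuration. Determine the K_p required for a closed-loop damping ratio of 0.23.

K_p = 15.6

Closed-loop characteristic equation: s² + 4.3s + K_p·5.6 = 0.
So ω_n = √(5.6K_p) and 2ζω_n = 4.3, giving ζ = 4.3/(2√(5.6K_p)).
Setting ζ = 0.23: √(5.6K_p) = 4.3/(2·0.23) = 9.348, so K_p = 87.38/5.6 = 15.6.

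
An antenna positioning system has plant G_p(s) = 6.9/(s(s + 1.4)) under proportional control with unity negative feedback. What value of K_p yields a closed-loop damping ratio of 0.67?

Closed-loop characteristic equation: s² + 1.4s + K_p·6.9 = 0.
So ω_n = √(6.9K_p) and 2ζω_n = 1.4, giving ζ = 1.4/(2√(6.9K_p)).
Setting ζ = 0.67: √(6.9K_p) = 1.4/(2·0.67) = 1.045, so K_p = 1.092/6.9 = 0.158.

K_p = 0.158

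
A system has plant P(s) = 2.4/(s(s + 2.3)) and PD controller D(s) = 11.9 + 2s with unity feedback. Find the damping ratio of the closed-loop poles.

ζ = 0.664

Forward path: (11.9 + 2s)·2.4/(s(s+2.3)). The closed-loop characteristic equation is s² + (2.3 + 2.4·2)s + 2.4·11.9 = 0.
That is s² + 7.1s + 28.56 = 0, so ω_n = 5.344 rad/s and ζ = 7.1/(2·5.344) = 0.6643.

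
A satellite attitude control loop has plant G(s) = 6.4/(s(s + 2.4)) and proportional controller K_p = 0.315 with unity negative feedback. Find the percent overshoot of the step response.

0.696%

From 1 + K_pG(s) = 0: s² + 2.4s + 2.016 = 0 ⇒ ω_n = 1.42, ζ = 0.8452.
%OS = 100·exp(−πζ/√(1−ζ²)) = 100·exp(−π·0.8452/√0.2857) = 0.696%.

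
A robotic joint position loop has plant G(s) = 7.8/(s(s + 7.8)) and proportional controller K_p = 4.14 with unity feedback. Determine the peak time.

T_p = 0.76 s

From 1 + K_pG(s) = 0: s² + 7.8s + 32.29 = 0 ⇒ ω_n = 5.683, ζ = 0.6863.
Damped frequency ω_d = ω_n√(1−ζ²) = 4.133 rad/s, so peak time T_p = π/ω_d = 0.76 s.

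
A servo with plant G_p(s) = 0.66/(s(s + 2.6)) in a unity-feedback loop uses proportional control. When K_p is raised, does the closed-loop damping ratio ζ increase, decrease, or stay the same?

decrease

ζ = 2.6/(2√(0.66K_p)); increasing K_p raises the denominator, so ζ falls.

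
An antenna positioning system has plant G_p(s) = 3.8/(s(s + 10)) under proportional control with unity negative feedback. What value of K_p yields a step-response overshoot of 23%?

From %OS = 100·exp(−πζ/√(1−ζ²)) = 23%, ζ = −ln(0.23)/√(π²+ln²(0.23)) = 0.4237.
Characteristic equation s² + 10s + 3.8K_p = 0 gives ζ = 10/(2√(3.8K_p)).
Setting ζ = 0.4237: √(3.8K_p) = 10/(2·0.4237) = 11.8, so K_p = 139.2/3.8 = 36.6.

K_p = 36.6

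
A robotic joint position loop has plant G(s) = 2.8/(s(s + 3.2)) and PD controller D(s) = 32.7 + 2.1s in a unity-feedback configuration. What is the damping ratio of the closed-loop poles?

Forward path: (32.7 + 2.1s)·2.8/(s(s+3.2)). The closed-loop characteristic equation is s² + (3.2 + 2.8·2.1)s + 2.8·32.7 = 0.
That is s² + 9.08s + 91.56 = 0, so ω_n = 9.569 rad/s and ζ = 9.08/(2·9.569) = 0.4745.

ζ = 0.474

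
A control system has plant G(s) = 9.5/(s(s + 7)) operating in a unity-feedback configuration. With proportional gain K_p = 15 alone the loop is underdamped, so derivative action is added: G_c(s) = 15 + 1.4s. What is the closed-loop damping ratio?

Forward path: (15 + 1.4s)·9.5/(s(s+7)). The closed-loop characteristic equation is s² + (7 + 9.5·1.4)s + 9.5·15 = 0.
That is s² + 20.3s + 142.5 = 0, so ω_n = 11.94 rad/s and ζ = 20.3/(2·11.94) = 0.8503.

ζ = 0.85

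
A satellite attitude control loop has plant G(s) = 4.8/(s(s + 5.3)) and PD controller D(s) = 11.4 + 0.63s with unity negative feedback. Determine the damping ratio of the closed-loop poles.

ζ = 0.563

Forward path: (11.4 + 0.63s)·4.8/(s(s+5.3)). The closed-loop characteristic equation is s² + (5.3 + 4.8·0.63)s + 4.8·11.4 = 0.
That is s² + 8.324s + 54.72 = 0, so ω_n = 7.397 rad/s and ζ = 8.324/(2·7.397) = 0.5626.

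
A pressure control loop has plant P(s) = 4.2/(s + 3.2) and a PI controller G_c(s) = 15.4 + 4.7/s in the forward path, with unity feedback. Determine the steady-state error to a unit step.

0

The open loop G_c(s)P(s) has a pole at the origin (type 1), so the static position error constant is infinite and e_ss = 1/(1+∞) = 0.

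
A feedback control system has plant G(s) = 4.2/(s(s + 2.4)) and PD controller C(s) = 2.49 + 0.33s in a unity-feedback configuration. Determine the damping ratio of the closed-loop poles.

ζ = 0.585

Forward path: (2.49 + 0.33s)·4.2/(s(s+2.4)). The closed-loop characteristic equation is s² + (2.4 + 4.2·0.33)s + 4.2·2.49 = 0.
That is s² + 3.786s + 10.46 = 0, so ω_n = 3.234 rad/s and ζ = 3.786/(2·3.234) = 0.5854.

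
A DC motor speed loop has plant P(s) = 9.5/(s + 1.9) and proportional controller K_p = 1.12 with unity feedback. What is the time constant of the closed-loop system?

Closed-loop transfer function: T(s) = K_p·P(s)/(1 + K_p·P(s)) = 10.64/(s + 1.9 + 10.64) = 10.64/(s + 12.54).
Time constant τ = 1/12.54 = 0.0797 s.

τ = 0.0797 s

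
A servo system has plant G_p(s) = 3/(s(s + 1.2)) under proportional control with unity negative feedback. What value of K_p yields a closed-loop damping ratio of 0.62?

K_p = 0.312

Closed-loop characteristic equation: s² + 1.2s + K_p·3 = 0.
So ω_n = √(3K_p) and 2ζω_n = 1.2, giving ζ = 1.2/(2√(3K_p)).
Setting ζ = 0.62: √(3K_p) = 1.2/(2·0.62) = 0.9677, so K_p = 0.9365/3 = 0.312.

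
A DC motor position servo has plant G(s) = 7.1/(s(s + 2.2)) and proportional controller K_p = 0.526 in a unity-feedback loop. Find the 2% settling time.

The closed-loop denominator s² + 2.2s + 3.735 gives ω_n = √3.735 = 1.933 and ζ = 2.2/(2ω_n) = 0.5692.
2% settling time T_s ≈ 4/(ζω_n) = 4/1.1 = 3.64 s.

T_s ≈ 3.64 s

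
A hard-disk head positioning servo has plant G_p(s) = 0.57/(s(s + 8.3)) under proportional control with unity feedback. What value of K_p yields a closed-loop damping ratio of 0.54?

Closed-loop characteristic equation: s² + 8.3s + K_p·0.57 = 0.
So ω_n = √(0.57K_p) and 2ζω_n = 8.3, giving ζ = 8.3/(2√(0.57K_p)).
Setting ζ = 0.54: √(0.57K_p) = 8.3/(2·0.54) = 7.685, so K_p = 59.06/0.57 = 104.

K_p = 104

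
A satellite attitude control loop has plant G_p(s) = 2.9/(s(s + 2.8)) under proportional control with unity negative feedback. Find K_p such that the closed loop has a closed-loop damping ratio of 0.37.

Closed-loop characteristic equation: s² + 2.8s + K_p·2.9 = 0.
So ω_n = √(2.9K_p) and 2ζω_n = 2.8, giving ζ = 2.8/(2√(2.9K_p)).
Setting ζ = 0.37: √(2.9K_p) = 2.8/(2·0.37) = 3.784, so K_p = 14.32/2.9 = 4.94.

K_p = 4.94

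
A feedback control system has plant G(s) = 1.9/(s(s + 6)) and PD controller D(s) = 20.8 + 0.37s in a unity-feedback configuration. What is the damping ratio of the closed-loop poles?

Forward path: (20.8 + 0.37s)·1.9/(s(s+6)). The closed-loop characteristic equation is s² + (6 + 1.9·0.37)s + 1.9·20.8 = 0.
That is s² + 6.703s + 39.52 = 0, so ω_n = 6.286 rad/s and ζ = 6.703/(2·6.286) = 0.5331.

ζ = 0.533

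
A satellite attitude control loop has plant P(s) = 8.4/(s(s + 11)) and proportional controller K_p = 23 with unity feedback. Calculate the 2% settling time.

From 1 + K_pP(s) = 0: s² + 11s + 193.2 = 0 ⇒ ω_n = 13.9, ζ = 0.3957.
2% settling time T_s ≈ 4/(ζω_n) = 4/5.5 = 0.727 s.

T_s ≈ 0.727 s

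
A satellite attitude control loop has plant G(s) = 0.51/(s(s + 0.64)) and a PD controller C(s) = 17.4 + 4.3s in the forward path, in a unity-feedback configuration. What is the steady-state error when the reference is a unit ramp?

0.0721

The loop has one pole at the origin (type 1). Velocity error constant K_v = lim_{s→0} s·C(s)G(s) = 17.4·0.51/0.64 = 13.87.
Steady-state error to a unit ramp: e_ss = 1/K_v = 0.0721.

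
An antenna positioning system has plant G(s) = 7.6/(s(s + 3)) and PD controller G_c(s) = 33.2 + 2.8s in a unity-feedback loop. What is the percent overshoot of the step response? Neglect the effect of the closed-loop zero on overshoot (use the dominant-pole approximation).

2.42%

Forward path: (33.2 + 2.8s)·7.6/(s(s+3)). The closed-loop characteristic equation is s² + (3 + 7.6·2.8)s + 7.6·33.2 = 0.
That is s² + 24.28s + 252.3 = 0, so ω_n = 15.88 rad/s and ζ = 24.28/(2·15.88) = 0.7643.
%OS = 100·exp(−πζ/√(1−ζ²)) = 2.42%.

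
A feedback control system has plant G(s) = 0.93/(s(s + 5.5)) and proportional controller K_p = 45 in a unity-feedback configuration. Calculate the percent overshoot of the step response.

22.9%

From 1 + K_pG(s) = 0: s² + 5.5s + 41.85 = 0 ⇒ ω_n = 6.469, ζ = 0.4251.
%OS = 100·exp(−πζ/√(1−ζ²)) = 100·exp(−π·0.4251/√0.8193) = 22.9%.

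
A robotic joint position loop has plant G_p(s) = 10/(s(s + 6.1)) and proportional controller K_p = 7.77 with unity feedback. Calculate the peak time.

T_p = 0.38 s

Closed-loop characteristic equation: s² + 6.1s + 77.7 = 0, so ω_n = 8.815 rad/s and ζ = 6.1/(2·8.815) = 0.346.
Damped frequency ω_d = ω_n√(1−ζ²) = 8.27 rad/s, so peak time T_p = π/ω_d = 0.38 s.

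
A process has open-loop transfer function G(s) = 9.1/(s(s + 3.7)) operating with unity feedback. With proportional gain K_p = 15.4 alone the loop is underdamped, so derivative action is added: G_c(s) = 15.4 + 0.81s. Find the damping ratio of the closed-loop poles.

ζ = 0.468

Forward path: (15.4 + 0.81s)·9.1/(s(s+3.7)). The closed-loop characteristic equation is s² + (3.7 + 9.1·0.81)s + 9.1·15.4 = 0.
That is s² + 11.07s + 140.1 = 0, so ω_n = 11.84 rad/s and ζ = 11.07/(2·11.84) = 0.4676.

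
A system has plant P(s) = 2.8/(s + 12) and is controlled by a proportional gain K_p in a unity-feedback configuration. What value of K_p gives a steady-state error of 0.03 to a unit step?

K_p = 139

The loop is type 0, so e_ss(step) = 1/(1 + K_pos) with K_pos = K_p·P(0).
P(0) = 0.2333. Require 1/(1 + K_p·0.2333) = 0.03, so 1 + 0.2333·K_p = 33.33.
K_p = (33.33 − 1)/0.2333 = 139.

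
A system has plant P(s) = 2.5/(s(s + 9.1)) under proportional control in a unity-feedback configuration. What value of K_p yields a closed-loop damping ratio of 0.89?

K_p = 10.5

Closed-loop characteristic equation: s² + 9.1s + K_p·2.5 = 0.
So ω_n = √(2.5K_p) and 2ζω_n = 9.1, giving ζ = 9.1/(2√(2.5K_p)).
Setting ζ = 0.89: √(2.5K_p) = 9.1/(2·0.89) = 5.112, so K_p = 26.14/2.5 = 10.5.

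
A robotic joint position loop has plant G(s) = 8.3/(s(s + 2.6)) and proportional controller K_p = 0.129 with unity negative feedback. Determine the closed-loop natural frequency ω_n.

The closed-loop denominator is s(s+2.6) + 0.129·8.3 = s² + 2.6s + 1.071.
So ω_n² = 1.071 ⇒ ω_n = 1.035 rad/s, and ζ = 2.6/(2ω_n) = 1.26.

ω_n = 1.03 rad/s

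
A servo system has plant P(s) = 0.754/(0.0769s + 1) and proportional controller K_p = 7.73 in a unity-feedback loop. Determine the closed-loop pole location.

s = -88.8

Closed loop: T(s) = K_p·P/(1+K_p·P) = 5.828/(0.0769s + 1 + 5.828), with pole at s = −(1 + 5.828)/0.0769 = −88.8.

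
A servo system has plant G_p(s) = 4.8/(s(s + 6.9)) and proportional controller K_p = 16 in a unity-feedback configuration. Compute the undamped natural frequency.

The closed-loop denominator is s(s+6.9) + 16·4.8 = s² + 6.9s + 76.8.
Matching s² + 2ζω_n s + ω_n²: ω_n = √76.8 = 8.764 rad/s and 2ζω_n = 6.9, so ζ = 6.9/(2·8.764) = 0.394.

ω_n = 8.76 rad/s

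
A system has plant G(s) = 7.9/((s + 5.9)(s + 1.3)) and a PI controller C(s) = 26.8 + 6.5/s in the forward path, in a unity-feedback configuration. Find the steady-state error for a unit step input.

0

The open loop C(s)G(s) has a pole at the origin (type 1), so the static position error constant is infinite and e_ss = 1/(1+∞) = 0.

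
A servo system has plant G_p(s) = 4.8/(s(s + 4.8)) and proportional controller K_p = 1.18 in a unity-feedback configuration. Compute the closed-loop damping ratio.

With unity feedback the closed-loop characteristic equation is s² + 4.8s + 1.18·4.8 = s² + 4.8s + 5.664 = 0.
Matching s² + 2ζω_n s + ω_n²: ω_n = √5.664 = 2.38 rad/s and 2ζω_n = 4.8, so ζ = 4.8/(2·2.38) = 1.01.

ζ = 1.01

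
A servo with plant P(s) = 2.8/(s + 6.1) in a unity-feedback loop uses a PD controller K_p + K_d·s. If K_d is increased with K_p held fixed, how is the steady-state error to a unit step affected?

unchanged

At s = 0 the derivative term contributes nothing: C(0) = K_p regardless of K_d, so K_pos = K_p·P(0) and e_ss are unchanged.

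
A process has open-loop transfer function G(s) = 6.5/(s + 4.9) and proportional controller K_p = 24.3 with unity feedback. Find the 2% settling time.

T_s ≈ 0.0246 s

Closed-loop transfer function: T(s) = K_p·G(s)/(1 + K_p·G(s)) = 158/(s + 4.9 + 158) = 158/(s + 162.9).
Time constant τ = 1/162.9 = 0.006141 s, so the 2% settling time is about 4τ = 0.0246 s.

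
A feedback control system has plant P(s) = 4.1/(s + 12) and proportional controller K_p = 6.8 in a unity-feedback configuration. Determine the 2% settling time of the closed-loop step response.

T_s ≈ 0.1 s

Closed-loop transfer function: T(s) = K_p·P(s)/(1 + K_p·P(s)) = 27.88/(s + 12 + 27.88) = 27.88/(s + 39.88).
Time constant τ = 1/39.88 = 0.02508 s, so the 2% settling time is about 4τ = 0.1 s.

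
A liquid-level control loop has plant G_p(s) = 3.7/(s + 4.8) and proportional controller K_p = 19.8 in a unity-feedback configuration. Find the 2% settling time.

Closed-loop transfer function: T(s) = K_p·G_p(s)/(1 + K_p·G_p(s)) = 73.26/(s + 4.8 + 73.26) = 73.26/(s + 78.06).
Time constant τ = 1/78.06 = 0.01281 s, so the 2% settling time is about 4τ = 0.0512 s.

T_s ≈ 0.0512 s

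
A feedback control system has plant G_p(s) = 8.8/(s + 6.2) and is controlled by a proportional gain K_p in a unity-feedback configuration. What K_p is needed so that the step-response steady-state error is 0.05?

For a type-0 loop with proportional control, e_ss = 1/(1 + K_p·G_p(0)).
G_p(0) = 1.419. Require 1/(1 + K_p·1.419) = 0.05, so 1 + 1.419·K_p = 20.
K_p = (20 − 1)/1.419 = 13.4.

K_p = 13.4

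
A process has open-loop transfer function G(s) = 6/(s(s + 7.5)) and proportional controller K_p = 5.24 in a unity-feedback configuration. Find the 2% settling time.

From 1 + K_pG(s) = 0: s² + 7.5s + 31.44 = 0 ⇒ ω_n = 5.607, ζ = 0.6688.
2% settling time T_s ≈ 4/(ζω_n) = 4/3.75 = 1.07 s.

T_s ≈ 1.07 s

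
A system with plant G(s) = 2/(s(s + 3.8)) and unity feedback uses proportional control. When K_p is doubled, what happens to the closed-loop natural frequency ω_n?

increase

ω_n = √(2·K_p), which grows with K_p.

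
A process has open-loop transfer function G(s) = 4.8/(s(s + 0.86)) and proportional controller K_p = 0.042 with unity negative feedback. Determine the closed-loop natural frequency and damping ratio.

1 + K_p·G(s) = 0 gives s² + 0.86s + 0.2016 = 0.
So ω_n² = 0.2016 ⇒ ω_n = 0.449 rad/s, and ζ = 0.86/(2ω_n) = 0.958.

ω_n = 0.449 rad/s, ζ = 0.958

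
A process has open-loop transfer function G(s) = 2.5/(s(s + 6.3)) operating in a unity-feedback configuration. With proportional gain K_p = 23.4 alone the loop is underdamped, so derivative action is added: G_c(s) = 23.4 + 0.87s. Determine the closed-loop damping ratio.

ζ = 0.554

Forward path: (23.4 + 0.87s)·2.5/(s(s+6.3)). The closed-loop characteristic equation is s² + (6.3 + 2.5·0.87)s + 2.5·23.4 = 0.
That is s² + 8.475s + 58.5 = 0, so ω_n = 7.649 rad/s and ζ = 8.475/(2·7.649) = 0.554.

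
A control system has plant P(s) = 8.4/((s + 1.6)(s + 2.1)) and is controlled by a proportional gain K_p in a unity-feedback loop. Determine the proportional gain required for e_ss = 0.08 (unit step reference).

K_p = 4.6

The loop is type 0, so e_ss(step) = 1/(1 + K_pos) with K_pos = K_p·P(0).
P(0) = 2.5. Require 1/(1 + K_p·2.5) = 0.08, so 1 + 2.5·K_p = 12.5.
K_p = (12.5 − 1)/2.5 = 4.6.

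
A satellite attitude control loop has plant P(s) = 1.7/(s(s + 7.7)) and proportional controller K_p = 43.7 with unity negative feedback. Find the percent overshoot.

The closed-loop denominator s² + 7.7s + 74.29 gives ω_n = √74.29 = 8.619 and ζ = 7.7/(2ω_n) = 0.4467.
%OS = 100·exp(−πζ/√(1−ζ²)) = 100·exp(−π·0.4467/√0.8005) = 20.8%.

20.8%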